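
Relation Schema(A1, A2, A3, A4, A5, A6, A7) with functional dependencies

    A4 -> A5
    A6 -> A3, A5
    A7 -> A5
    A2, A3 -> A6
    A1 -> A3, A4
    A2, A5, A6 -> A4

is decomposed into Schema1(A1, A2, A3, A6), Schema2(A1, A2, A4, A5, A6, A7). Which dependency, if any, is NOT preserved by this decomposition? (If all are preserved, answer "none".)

A4 → A5 lies within Schema2.
A6 → A3, A5: restricted closure across fragments reaches A3, A5.
A7 → A5 lies within Schema2.
A2, A3 → A6 lies within Schema1.
A1 → A3, A4: restricted closure across fragments reaches A3, A4.
A2, A5, A6 → A4 lies within Schema2.
Every dependency is enforceable on the fragments, so the decomposition is dependency-preserving.

none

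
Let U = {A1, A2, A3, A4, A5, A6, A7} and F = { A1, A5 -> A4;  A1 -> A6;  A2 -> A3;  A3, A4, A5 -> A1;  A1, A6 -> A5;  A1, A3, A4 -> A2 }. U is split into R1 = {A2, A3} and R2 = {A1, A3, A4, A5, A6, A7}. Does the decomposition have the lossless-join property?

Common attributes: R1 ∩ R2 = {A3}.
No dependency enlarges {A3}, so (A3)⁺ = {A3}.
The closure contains neither all of R1 = {A2, A3} nor all of R2 = {A1, A3, A4, A5, A6, A7}, so the common attributes are not a superkey of either fragment. The join is lossy.

No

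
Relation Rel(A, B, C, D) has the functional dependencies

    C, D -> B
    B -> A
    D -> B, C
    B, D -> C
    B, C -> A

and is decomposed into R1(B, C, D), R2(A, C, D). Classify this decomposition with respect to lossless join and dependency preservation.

Lossless test: (C, D)⁺ = {A, B, C, D}, which contains all of one fragment — lossless.
Dependency preservation: the restricted closure of {B} across the fragments never reaches {A}, so B → A cannot be enforced without a join — not preserved.

lossless but not dependency-preserving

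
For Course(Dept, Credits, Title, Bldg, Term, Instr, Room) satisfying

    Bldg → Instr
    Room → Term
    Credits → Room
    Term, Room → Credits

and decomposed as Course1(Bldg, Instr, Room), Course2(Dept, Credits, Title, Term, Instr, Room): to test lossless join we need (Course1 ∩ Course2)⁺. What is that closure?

Course1 ∩ Course2 = {Instr, Room}.
Room → Term applies, adding Term
Term, Room → Credits applies, adding Credits
Closure: {Credits, Term, Instr, Room}.

Credits, Term, Instr, Room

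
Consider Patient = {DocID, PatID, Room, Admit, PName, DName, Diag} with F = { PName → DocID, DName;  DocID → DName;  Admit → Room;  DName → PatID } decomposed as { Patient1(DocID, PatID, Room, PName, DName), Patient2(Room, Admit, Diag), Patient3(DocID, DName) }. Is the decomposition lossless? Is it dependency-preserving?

lossy but dependency-preserving

Lossless test (chase): Rows 1 and 3 agree on DName; apply DName→PatID and equate their PatID entries. No row becomes fully distinguished — the join is lossy.
Dependency preservation: every FD's attributes lie within a single fragment, so each can be enforced locally — preserved.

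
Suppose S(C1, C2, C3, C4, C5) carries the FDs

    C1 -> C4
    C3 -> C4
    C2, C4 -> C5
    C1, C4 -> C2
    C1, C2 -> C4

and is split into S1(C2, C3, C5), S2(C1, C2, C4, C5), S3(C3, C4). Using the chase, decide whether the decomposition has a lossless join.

Chase test. Columns are C1, C2, C3, C4, C5; row i has aⱼ where attribute j ∈ Si, else bᵢⱼ.
Initial tableau (one row per fragment):
  row 1: b11 a2 a3 b14 a5
  row 2: a1 a2 b23 a4 a5
  row 3: b31 b32 a3 a4 b35
Rows 1 and 3 agree on C3; apply C3→C4 and equate their C4 entries.
No row becomes fully distinguished — the join is lossy.

No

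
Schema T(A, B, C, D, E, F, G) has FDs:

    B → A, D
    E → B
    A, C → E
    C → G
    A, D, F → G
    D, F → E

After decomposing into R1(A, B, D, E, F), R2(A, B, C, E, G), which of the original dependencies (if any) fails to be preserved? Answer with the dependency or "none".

Check A, D, F → G: no single fragment contains all of {A, D, F, G}, and the restricted closure of {A, D, F} across the fragments never reaches {G}.
B → A, D is preserved.
E → B is preserved.
A, C → E is preserved.
C → G is preserved.
D, F → E is preserved.

A, D, F → G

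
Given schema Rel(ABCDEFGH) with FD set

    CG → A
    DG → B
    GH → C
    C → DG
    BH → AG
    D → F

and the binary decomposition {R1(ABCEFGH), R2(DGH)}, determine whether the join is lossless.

Yes

Common attributes: R1 ∩ R2 = {GH}.
Closure of {GH}: GH → C applies, adding C; C → DG applies, adding D; D → F applies, adding F; CG → A applies, adding A; DG → B applies, adding B. So (GH)⁺ = {ABCDFGH}.
This closure contains every attribute of R2, so R1 ∩ R2 → R2. The join is lossless.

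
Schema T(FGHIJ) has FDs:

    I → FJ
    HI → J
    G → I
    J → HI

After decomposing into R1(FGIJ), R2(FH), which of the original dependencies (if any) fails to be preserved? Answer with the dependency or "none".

Check J → HI: no single fragment contains all of {HIJ}, and the restricted closure of {J} across the fragments never reaches {HI}.
I → FJ is preserved.
HI → J is preserved.
G → I is preserved.

J → HI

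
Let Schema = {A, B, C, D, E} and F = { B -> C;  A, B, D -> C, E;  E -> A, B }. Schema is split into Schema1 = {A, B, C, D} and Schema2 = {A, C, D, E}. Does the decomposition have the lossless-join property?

No

Common attributes: Schema1 ∩ Schema2 = {A, C, D}.
No dependency enlarges {A, C, D}, so (A, C, D)⁺ = {A, C, D}.
The closure contains neither all of Schema1 = {A, B, C, D} nor all of Schema2 = {A, C, D, E}, so the common attributes are not a superkey of either fragment. The join is lossy.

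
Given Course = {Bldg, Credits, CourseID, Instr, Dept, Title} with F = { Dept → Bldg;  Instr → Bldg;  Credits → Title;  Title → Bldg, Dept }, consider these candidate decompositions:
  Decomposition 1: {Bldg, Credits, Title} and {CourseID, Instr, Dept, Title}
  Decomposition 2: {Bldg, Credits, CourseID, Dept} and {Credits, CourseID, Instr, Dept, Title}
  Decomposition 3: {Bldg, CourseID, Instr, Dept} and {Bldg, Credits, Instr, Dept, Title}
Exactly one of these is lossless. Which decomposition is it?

Decomposition 1: common = {Title}, closure = {Bldg, Dept, Title} → lossy.
Decomposition 2: common = {Credits, CourseID, Dept}, closure = {Bldg, Credits, CourseID, Dept, Title} → lossless.
Decomposition 3: common = {Bldg, Instr, Dept}, closure = {Bldg, Instr, Dept} → lossy.

Decomposition 2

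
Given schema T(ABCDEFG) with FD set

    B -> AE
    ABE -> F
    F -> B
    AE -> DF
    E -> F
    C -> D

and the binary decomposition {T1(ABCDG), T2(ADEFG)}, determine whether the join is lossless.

No

Common attributes: T1 ∩ T2 = {ADG}.
No dependency enlarges {ADG}, so (ADG)⁺ = {ADG}.
The closure contains neither all of T1 = {ABCDG} nor all of T2 = {ADEFG}, so the common attributes are not a superkey of either fragment. The join is lossy.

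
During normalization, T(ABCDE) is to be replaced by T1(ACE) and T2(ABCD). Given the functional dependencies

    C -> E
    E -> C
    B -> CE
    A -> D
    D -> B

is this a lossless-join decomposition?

Yes

Common attributes: T1 ∩ T2 = {AC}.
Closure of {AC}: C → E applies, adding E; A → D applies, adding D; D → B applies, adding B. So (AC)⁺ = {ABCDE}.
This closure contains every attribute of T1, so T1 ∩ T2 → T1. The join is lossless.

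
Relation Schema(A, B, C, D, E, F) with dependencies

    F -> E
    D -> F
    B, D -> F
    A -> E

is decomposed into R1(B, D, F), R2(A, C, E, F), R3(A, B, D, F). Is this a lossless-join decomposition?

Chase test. Columns are A, B, C, D, E, F; row i has aⱼ where attribute j ∈ Ri, else bᵢⱼ.
Initial tableau (one row per fragment):
  row 1: b11 a2 b13 a4 b15 a6
  row 2: a1 b22 a3 b24 a5 a6
  row 3: a1 a2 b33 a4 b35 a6
Rows 1 and 2 agree on F; apply F→E and equate their E entries.
Rows 1 and 3 agree on F; apply F→E and equate their E entries.
No row becomes fully distinguished — the join is lossy.

No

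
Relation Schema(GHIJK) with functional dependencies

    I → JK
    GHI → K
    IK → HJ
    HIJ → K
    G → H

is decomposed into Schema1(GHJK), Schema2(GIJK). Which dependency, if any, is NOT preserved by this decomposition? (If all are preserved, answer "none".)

IK → HJ

Check IK → HJ: no single fragment contains all of {HIJK}, and the restricted closure of {IK} across the fragments never reaches {HJ}.
I → JK is preserved.
GHI → K is preserved.
HIJ → K is preserved.
G → H is preserved.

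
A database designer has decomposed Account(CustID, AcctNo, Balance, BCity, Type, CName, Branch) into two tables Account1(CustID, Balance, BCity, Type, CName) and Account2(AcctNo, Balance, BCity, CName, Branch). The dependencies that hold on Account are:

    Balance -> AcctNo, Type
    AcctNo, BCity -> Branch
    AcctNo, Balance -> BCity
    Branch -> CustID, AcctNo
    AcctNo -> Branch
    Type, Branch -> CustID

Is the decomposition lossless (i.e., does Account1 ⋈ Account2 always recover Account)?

Yes

Common attributes: Account1 ∩ Account2 = {Balance, BCity, CName}.
Closure of {Balance, BCity, CName}: Balance → AcctNo, Type applies, adding AcctNo, Type; AcctNo, BCity → Branch applies, adding Branch; Branch → CustID, AcctNo applies, adding CustID. So (Balance, BCity, CName)⁺ = {CustID, AcctNo, Balance, BCity, Type, CName, Branch}.
This closure contains every attribute of Account1, so Account1 ∩ Account2 → Account1. The join is lossless.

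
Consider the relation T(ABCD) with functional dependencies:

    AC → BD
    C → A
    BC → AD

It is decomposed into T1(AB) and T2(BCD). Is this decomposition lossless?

No

Common attributes: T1 ∩ T2 = {B}.
No dependency enlarges {B}, so (B)⁺ = {B}.
The closure contains neither all of T1 = {AB} nor all of T2 = {BCD}, so the common attributes are not a superkey of either fragment. The join is lossy.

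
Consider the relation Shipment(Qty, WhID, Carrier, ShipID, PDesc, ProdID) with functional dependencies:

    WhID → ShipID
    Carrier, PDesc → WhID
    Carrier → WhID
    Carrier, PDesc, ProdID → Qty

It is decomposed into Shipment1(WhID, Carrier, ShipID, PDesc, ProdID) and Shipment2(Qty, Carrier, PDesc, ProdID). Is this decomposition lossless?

Yes

Common attributes: Shipment1 ∩ Shipment2 = {Carrier, PDesc, ProdID}.
Closure of {Carrier, PDesc, ProdID}: Carrier, PDesc → WhID applies, adding WhID; Carrier, PDesc, ProdID → Qty applies, adding Qty; WhID → ShipID applies, adding ShipID. So (Carrier, PDesc, ProdID)⁺ = {Qty, WhID, Carrier, ShipID, PDesc, ProdID}.
This closure contains every attribute of Shipment1, so Shipment1 ∩ Shipment2 → Shipment1. The join is lossless.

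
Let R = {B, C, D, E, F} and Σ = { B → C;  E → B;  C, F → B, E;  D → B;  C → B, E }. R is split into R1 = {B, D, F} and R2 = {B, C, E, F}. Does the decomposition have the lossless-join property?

Common attributes: R1 ∩ R2 = {B, F}.
Closure of {B, F}: B → C applies, adding C; C, F → B, E applies, adding E. So (B, F)⁺ = {B, C, E, F}.
This closure contains every attribute of R2, so R1 ∩ R2 → R2. The join is lossless.

Yes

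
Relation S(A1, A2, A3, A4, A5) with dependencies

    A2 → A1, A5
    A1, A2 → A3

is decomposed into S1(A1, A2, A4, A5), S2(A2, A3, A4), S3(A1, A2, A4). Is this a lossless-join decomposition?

Yes

Chase test. Columns are A1, A2, A3, A4, A5; row i has aⱼ where attribute j ∈ Si, else bᵢⱼ.
Initial tableau (one row per fragment):
  row 1: a1 a2 b13 a4 a5
  row 2: b21 a2 a3 a4 b25
  row 3: a1 a2 b33 a4 b35
Rows 1 and 2 agree on A2; apply A2→A1, A5 and equate their A1, A5 entries.
Rows 1 and 3 agree on A2; apply A2→A1, A5 and equate their A1, A5 entries.
Rows 1 and 2 agree on A1, A2; apply A1, A2→A3 and equate their A3 entries.
Rows 1 and 3 agree on A1, A2; apply A1, A2→A3 and equate their A3 entries.
Row 1 is now all distinguished symbols — the join is lossless.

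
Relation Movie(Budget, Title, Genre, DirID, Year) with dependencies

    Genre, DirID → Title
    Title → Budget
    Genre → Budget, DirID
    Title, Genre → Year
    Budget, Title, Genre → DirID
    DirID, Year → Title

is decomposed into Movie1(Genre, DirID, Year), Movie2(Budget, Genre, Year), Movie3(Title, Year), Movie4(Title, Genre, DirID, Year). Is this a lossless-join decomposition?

Chase test. Columns are Budget, Title, Genre, DirID, Year; row i has aⱼ where attribute j ∈ Moviei, else bᵢⱼ.
Initial tableau (one row per fragment):
  row 1: b11 b12 a3 a4 a5
  row 2: a1 b22 a3 b24 a5
  row 3: b31 a2 b33 b34 a5
  row 4: b41 a2 a3 a4 a5
Rows 1 and 4 agree on Genre, DirID; apply Genre, DirID→Title and equate their Title entries.
Rows 1 and 3 agree on Title; apply Title→Budget and equate their Budget entries.
Rows 1 and 4 agree on Title; apply Title→Budget and equate their Budget entries.
Rows 1 and 2 agree on Genre; apply Genre→Budget, DirID and equate their Budget, DirID entries.
Rows 1 and 2 agree on DirID, Year; apply DirID, Year→Title and equate their Title entries.
Row 1 is now all distinguished symbols — the join is lossless.

Yes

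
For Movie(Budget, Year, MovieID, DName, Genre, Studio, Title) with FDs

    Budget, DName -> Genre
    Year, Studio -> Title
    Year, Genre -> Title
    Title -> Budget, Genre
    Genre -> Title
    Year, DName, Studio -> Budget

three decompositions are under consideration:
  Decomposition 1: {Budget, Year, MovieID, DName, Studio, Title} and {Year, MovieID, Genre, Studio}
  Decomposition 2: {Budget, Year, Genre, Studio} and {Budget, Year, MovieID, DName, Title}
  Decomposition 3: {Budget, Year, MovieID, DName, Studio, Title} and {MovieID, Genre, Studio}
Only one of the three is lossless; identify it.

Decomposition 1: common = {Year, MovieID, Studio}, closure = {Budget, Year, MovieID, Genre, Studio, Title} → lossless.
Decomposition 2: common = {Budget, Year}, closure = {Budget, Year} → lossy.
Decomposition 3: common = {MovieID, Studio}, closure = {MovieID, Studio} → lossy.

Decomposition 1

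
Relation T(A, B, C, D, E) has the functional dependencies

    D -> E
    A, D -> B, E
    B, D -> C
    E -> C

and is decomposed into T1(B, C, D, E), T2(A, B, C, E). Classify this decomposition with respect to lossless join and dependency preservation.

lossy and not dependency-preserving

Lossless test: (B, C, E)⁺ = {B, C, E}, which is a superkey of neither fragment — lossy.
Dependency preservation: the restricted closure of {A, D} across the fragments never reaches {B, E}, so A, D → B, E cannot be enforced without a join — not preserved.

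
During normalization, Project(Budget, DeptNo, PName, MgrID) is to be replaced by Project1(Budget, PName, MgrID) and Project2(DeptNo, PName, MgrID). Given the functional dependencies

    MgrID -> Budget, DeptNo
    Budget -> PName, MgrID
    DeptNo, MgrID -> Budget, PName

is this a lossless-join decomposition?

Yes

Common attributes: Project1 ∩ Project2 = {PName, MgrID}.
Closure of {PName, MgrID}: MgrID → Budget, DeptNo applies, adding Budget, DeptNo. So (PName, MgrID)⁺ = {Budget, DeptNo, PName, MgrID}.
This closure contains every attribute of Project1, so Project1 ∩ Project2 → Project1. The join is lossless.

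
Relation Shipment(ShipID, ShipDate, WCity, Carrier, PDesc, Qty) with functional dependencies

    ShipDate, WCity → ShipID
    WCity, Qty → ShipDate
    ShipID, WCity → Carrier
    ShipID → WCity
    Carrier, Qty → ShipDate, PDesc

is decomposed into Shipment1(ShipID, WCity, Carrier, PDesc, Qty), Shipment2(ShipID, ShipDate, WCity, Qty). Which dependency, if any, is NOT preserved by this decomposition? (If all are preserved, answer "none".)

Check Carrier, Qty → ShipDate, PDesc: no single fragment contains all of {ShipDate, Carrier, PDesc, Qty}, and the restricted closure of {Carrier, Qty} across the fragments never reaches {ShipDate, PDesc}.
ShipDate, WCity → ShipID is preserved.
WCity, Qty → ShipDate is preserved.
ShipID, WCity → Carrier is preserved.
ShipID → WCity is preserved.

Carrier, Qty → ShipDate, PDesc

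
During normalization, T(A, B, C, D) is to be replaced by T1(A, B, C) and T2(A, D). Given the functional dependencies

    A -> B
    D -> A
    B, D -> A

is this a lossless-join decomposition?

No

Common attributes: T1 ∩ T2 = {A}.
Closure of {A}: A → B applies, adding B. So (A)⁺ = {A, B}.
The closure contains neither all of T1 = {A, B, C} nor all of T2 = {A, D}, so the common attributes are not a superkey of either fragment. The join is lossy.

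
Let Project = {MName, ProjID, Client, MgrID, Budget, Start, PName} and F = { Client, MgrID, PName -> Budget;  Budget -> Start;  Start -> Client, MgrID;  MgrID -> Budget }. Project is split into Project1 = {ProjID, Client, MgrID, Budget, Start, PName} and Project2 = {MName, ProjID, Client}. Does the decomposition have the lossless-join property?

No

Common attributes: Project1 ∩ Project2 = {ProjID, Client}.
No dependency enlarges {ProjID, Client}, so (ProjID, Client)⁺ = {ProjID, Client}.
The closure contains neither all of Project1 = {ProjID, Client, MgrID, Budget, Start, PName} nor all of Project2 = {MName, ProjID, Client}, so the common attributes are not a superkey of either fragment. The join is lossy.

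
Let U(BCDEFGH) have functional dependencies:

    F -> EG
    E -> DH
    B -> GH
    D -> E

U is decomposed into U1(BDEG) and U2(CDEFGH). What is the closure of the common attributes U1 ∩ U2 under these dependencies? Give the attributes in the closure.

DEGH

U1 ∩ U2 = {DEG}.
E → DH applies, adding H
Closure: {DEGH}.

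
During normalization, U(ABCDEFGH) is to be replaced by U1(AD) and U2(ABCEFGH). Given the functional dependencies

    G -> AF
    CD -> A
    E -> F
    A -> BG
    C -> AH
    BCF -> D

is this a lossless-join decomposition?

Common attributes: U1 ∩ U2 = {A}.
Closure of {A}: A → BG applies, adding BG; G → AF applies, adding F. So (A)⁺ = {ABFG}.
The closure contains neither all of U1 = {AD} nor all of U2 = {ABCEFGH}, so the common attributes are not a superkey of either fragment. The join is lossy.

No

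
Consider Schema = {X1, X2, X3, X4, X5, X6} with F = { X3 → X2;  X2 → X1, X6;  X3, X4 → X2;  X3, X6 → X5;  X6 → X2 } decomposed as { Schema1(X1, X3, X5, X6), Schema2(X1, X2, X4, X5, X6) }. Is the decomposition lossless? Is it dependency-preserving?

lossy but dependency-preserving

Lossless test: (X1, X5, X6)⁺ = {X1, X2, X5, X6}, which is a superkey of neither fragment — lossy.
Dependency preservation: X3 → X2; X3, X4 → X2 are not contained in any single fragment, but the restricted closure of each left-hand side across the fragments still reaches the right-hand side; the remaining FDs each lie inside some fragment. All dependencies are preserved.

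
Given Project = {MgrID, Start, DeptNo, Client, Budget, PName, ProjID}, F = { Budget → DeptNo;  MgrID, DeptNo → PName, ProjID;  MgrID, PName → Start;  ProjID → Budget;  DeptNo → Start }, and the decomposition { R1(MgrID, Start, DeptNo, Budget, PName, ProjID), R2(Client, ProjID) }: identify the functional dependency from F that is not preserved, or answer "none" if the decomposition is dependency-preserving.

Budget → DeptNo lies within R1.
MgrID, DeptNo → PName, ProjID lies within R1.
MgrID, PName → Start lies within R1.
ProjID → Budget lies within R1.
DeptNo → Start lies within R1.
Every dependency is enforceable on the fragments, so the decomposition is dependency-preserving.

none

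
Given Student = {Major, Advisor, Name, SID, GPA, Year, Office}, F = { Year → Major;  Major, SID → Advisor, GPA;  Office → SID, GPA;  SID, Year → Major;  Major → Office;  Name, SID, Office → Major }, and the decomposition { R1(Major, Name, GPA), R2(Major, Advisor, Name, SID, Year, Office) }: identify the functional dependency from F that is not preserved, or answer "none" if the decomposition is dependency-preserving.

Office → SID, GPA

Check Office → SID, GPA: no single fragment contains all of {SID, GPA, Office}, and the restricted closure of {Office} across the fragments never reaches {SID, GPA}.
Year → Major is preserved.
Major, SID → Advisor, GPA is preserved.
SID, Year → Major is preserved.
Major → Office is preserved.
Name, SID, Office → Major is preserved.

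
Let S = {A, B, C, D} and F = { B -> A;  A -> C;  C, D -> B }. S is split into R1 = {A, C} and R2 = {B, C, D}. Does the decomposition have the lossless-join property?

Common attributes: R1 ∩ R2 = {C}.
No dependency enlarges {C}, so (C)⁺ = {C}.
The closure contains neither all of R1 = {A, C} nor all of R2 = {B, C, D}, so the common attributes are not a superkey of either fragment. The join is lossy.

No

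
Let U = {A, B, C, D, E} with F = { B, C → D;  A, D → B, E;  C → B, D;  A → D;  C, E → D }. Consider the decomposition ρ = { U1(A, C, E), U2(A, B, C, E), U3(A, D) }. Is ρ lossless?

Yes

Chase test. Columns are A, B, C, D, E; row i has aⱼ where attribute j ∈ Ui, else bᵢⱼ.
Initial tableau (one row per fragment):
  row 1: a1 b12 a3 b14 a5
  row 2: a1 a2 a3 b24 a5
  row 3: a1 b32 b33 a4 b35
Rows 1 and 2 agree on C; apply C→B, D and equate their B, D entries.
Rows 1 and 3 agree on A; apply A→D and equate their D entries.
Rows 1 and 3 agree on A, D; apply A, D→B, E and equate their B, E entries.
Row 1 is now all distinguished symbols — the join is lossless.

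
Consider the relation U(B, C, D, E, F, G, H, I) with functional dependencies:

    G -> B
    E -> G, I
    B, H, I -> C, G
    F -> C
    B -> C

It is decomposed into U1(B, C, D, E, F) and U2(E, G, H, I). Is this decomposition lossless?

Common attributes: U1 ∩ U2 = {E}.
Closure of {E}: E → G, I applies, adding G, I; G → B applies, adding B; B → C applies, adding C. So (E)⁺ = {B, C, E, G, I}.
The closure contains neither all of U1 = {B, C, D, E, F} nor all of U2 = {E, G, H, I}, so the common attributes are not a superkey of either fragment. The join is lossy.

No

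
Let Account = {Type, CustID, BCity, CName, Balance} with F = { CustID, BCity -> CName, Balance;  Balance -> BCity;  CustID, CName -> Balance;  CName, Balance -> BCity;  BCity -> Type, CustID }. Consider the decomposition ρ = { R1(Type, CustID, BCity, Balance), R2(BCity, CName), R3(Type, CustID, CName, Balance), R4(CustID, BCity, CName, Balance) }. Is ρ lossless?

Chase test. Columns are Type, CustID, BCity, CName, Balance; row i has aⱼ where attribute j ∈ Ri, else bᵢⱼ.
Initial tableau (one row per fragment):
  row 1: a1 a2 a3 b14 a5
  row 2: b21 b22 a3 a4 b25
  row 3: a1 a2 b33 a4 a5
  row 4: b41 a2 a3 a4 a5
Rows 1 and 4 agree on CustID, BCity; apply CustID, BCity→CName, Balance and equate their CName, Balance entries.
Rows 1 and 3 agree on Balance; apply Balance→BCity and equate their BCity entries.
Rows 1 and 2 agree on BCity; apply BCity→Type, CustID and equate their Type, CustID entries.
Rows 1 and 4 agree on BCity; apply BCity→Type, CustID and equate their Type, CustID entries.
Rows 1 and 2 agree on CustID, BCity; apply CustID, BCity→CName, Balance and equate their CName, Balance entries.
Row 1 is now all distinguished symbols — the join is lossless.

Yes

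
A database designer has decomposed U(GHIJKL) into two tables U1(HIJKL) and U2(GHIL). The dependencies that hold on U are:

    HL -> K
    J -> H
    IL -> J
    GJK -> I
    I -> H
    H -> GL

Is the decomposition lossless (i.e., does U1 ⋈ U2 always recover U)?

Yes

Common attributes: U1 ∩ U2 = {HIL}.
Closure of {HIL}: HL → K applies, adding K; IL → J applies, adding J; H → GL applies, adding G. So (HIL)⁺ = {GHIJKL}.
This closure contains every attribute of U1, so U1 ∩ U2 → U1. The join is lossless.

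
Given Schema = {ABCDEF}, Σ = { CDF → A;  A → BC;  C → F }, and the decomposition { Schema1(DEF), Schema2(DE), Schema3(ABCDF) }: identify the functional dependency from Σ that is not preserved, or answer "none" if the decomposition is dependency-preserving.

none

CDF → A lies within Schema3.
A → BC lies within Schema3.
C → F lies within Schema3.
Every dependency is enforceable on the fragments, so the decomposition is dependency-preserving.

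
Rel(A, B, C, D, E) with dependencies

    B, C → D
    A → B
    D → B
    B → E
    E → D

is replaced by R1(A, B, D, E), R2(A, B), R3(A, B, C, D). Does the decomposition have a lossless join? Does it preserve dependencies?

Lossless test (chase): Rows 1 and 2 agree on B; apply B→E and equate their E entries. Rows 1 and 3 agree on B; apply B→E and equate their E entries. Rows 1 and 2 agree on E; apply E→D and equate their D entries. Row 3 is now all distinguished symbols — the join is lossless.
Dependency preservation: every FD's attributes lie within a single fragment, so each can be enforced locally — preserved.

lossless and dependency-preserving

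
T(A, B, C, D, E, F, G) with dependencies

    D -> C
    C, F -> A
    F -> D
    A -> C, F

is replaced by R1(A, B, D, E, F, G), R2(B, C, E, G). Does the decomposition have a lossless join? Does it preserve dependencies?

lossy and not dependency-preserving

Lossless test: (B, E, G)⁺ = {B, E, G}, which is a superkey of neither fragment — lossy.
Dependency preservation: the restricted closure of {D} across the fragments never reaches {C}, so D → C cannot be enforced without a join — not preserved.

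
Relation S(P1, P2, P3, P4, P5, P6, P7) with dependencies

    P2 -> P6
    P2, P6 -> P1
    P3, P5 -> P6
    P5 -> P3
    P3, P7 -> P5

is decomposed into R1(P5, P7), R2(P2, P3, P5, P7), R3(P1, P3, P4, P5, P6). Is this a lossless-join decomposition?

No

Chase test. Columns are P1, P2, P3, P4, P5, P6, P7; row i has aⱼ where attribute j ∈ Ri, else bᵢⱼ.
Initial tableau (one row per fragment):
  row 1: b11 b12 b13 b14 a5 b16 a7
  row 2: b21 a2 a3 b24 a5 b26 a7
  row 3: a1 b32 a3 a4 a5 a6 b37
Rows 2 and 3 agree on P3, P5; apply P3, P5→P6 and equate their P6 entries.
Rows 1 and 2 agree on P5; apply P5→P3 and equate their P3 entries.
Rows 1 and 2 agree on P3, P5; apply P3, P5→P6 and equate their P6 entries.
No row becomes fully distinguished — the join is lossy.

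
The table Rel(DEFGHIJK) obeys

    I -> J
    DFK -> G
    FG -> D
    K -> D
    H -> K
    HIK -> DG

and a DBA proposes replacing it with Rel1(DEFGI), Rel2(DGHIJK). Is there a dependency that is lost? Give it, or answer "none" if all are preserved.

Check DFK → G: no single fragment contains all of {DFGK}, and the restricted closure of {DFK} across the fragments never reaches {G}.
I → J is preserved.
FG → D is preserved.
K → D is preserved.
H → K is preserved.
HIK → DG is preserved.

DFK -> G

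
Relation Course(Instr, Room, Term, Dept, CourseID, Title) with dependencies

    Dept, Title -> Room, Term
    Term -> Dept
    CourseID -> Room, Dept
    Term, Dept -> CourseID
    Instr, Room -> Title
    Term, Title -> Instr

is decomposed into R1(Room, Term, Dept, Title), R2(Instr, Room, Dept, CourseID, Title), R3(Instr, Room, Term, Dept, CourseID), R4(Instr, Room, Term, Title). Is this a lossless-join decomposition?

Chase test. Columns are Instr, Room, Term, Dept, CourseID, Title; row i has aⱼ where attribute j ∈ Ri, else bᵢⱼ.
Initial tableau (one row per fragment):
  row 1: b11 a2 a3 a4 b15 a6
  row 2: a1 a2 b23 a4 a5 a6
  row 3: a1 a2 a3 a4 a5 b36
  row 4: a1 a2 a3 b44 b45 a6
Rows 1 and 2 agree on Dept, Title; apply Dept, Title→Room, Term and equate their Room, Term entries.
Rows 1 and 4 agree on Term; apply Term→Dept and equate their Dept entries.
Rows 1 and 2 agree on Term, Dept; apply Term, Dept→CourseID and equate their CourseID entries.
Rows 1 and 4 agree on Term, Dept; apply Term, Dept→CourseID and equate their CourseID entries.
Rows 2 and 3 agree on Instr, Room; apply Instr, Room→Title and equate their Title entries.
Rows 1 and 2 agree on Term, Title; apply Term, Title→Instr and equate their Instr entries.
Row 1 is now all distinguished symbols — the join is lossless.

Yes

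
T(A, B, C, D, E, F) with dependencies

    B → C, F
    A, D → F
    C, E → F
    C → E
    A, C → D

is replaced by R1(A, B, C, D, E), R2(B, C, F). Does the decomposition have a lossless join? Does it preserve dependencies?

lossless but not dependency-preserving

Lossless test: (B, C)⁺ = {B, C, E, F}, which contains all of one fragment — lossless.
Dependency preservation: the restricted closure of {A, D} across the fragments never reaches {F}, so A, D → F cannot be enforced without a join — not preserved.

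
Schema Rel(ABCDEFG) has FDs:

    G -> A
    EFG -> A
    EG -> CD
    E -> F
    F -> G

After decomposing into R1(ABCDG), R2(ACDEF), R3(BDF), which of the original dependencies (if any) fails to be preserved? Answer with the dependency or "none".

F -> G

Check F → G: no single fragment contains all of {FG}, and the restricted closure of {F} across the fragments never reaches {G}.
G → A is preserved.
EFG → A is preserved.
EG → CD is preserved.
E → F is preserved.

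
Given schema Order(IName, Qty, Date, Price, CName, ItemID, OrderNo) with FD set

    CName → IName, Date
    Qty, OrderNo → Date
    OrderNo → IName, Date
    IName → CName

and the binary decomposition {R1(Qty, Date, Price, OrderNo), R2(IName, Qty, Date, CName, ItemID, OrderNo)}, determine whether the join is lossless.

Common attributes: R1 ∩ R2 = {Qty, Date, OrderNo}.
Closure of {Qty, Date, OrderNo}: OrderNo → IName, Date applies, adding IName; IName → CName applies, adding CName. So (Qty, Date, OrderNo)⁺ = {IName, Qty, Date, CName, OrderNo}.
The closure contains neither all of R1 = {Qty, Date, Price, OrderNo} nor all of R2 = {IName, Qty, Date, CName, ItemID, OrderNo}, so the common attributes are not a superkey of either fragment. The join is lossy.

No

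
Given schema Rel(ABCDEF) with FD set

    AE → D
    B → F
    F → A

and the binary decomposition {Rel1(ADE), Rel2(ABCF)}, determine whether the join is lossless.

No

Common attributes: Rel1 ∩ Rel2 = {A}.
No dependency enlarges {A}, so (A)⁺ = {A}.
The closure contains neither all of Rel1 = {ADE} nor all of Rel2 = {ABCF}, so the common attributes are not a superkey of either fragment. The join is lossy.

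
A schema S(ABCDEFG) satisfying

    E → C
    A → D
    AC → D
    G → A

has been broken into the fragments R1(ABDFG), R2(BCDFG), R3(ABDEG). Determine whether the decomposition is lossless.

Chase test. Columns are ABCDEFG; row i has aⱼ where attribute j ∈ Ri, else bᵢⱼ.
Initial tableau (one row per fragment):
  row 1: a1 a2 b13 a4 b15 a6 a7
  row 2: b21 a2 a3 a4 b25 a6 a7
  row 3: a1 a2 b33 a4 a5 b36 a7
Rows 1 and 2 agree on G; apply G→A and equate their A entries.
No row becomes fully distinguished — the join is lossy.

No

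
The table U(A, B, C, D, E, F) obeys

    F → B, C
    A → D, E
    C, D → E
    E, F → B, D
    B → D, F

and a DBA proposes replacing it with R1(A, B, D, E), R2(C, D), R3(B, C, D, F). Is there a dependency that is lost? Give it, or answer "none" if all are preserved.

Check C, D → E: no single fragment contains all of {C, D, E}, and the restricted closure of {C, D} across the fragments never reaches {E}.
F → B, C is preserved.
A → D, E is preserved.
E, F → B, D is preserved.
B → D, F is preserved.

C, D → E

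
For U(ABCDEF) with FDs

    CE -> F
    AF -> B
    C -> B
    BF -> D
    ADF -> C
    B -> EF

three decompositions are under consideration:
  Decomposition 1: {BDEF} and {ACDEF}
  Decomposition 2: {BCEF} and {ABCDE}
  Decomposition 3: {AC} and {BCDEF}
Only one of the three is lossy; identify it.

Decomposition 1

Decomposition 1: common = {DEF}, closure = {DEF} → lossy.
Decomposition 2: common = {BCE}, closure = {BCDEF} → lossless.
Decomposition 3: common = {C}, closure = {BCDEF} → lossless.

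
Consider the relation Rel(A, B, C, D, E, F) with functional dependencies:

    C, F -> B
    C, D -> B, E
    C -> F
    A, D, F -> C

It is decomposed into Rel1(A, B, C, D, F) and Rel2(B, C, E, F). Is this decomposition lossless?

No

Common attributes: Rel1 ∩ Rel2 = {B, C, F}.
No dependency enlarges {B, C, F}, so (B, C, F)⁺ = {B, C, F}.
The closure contains neither all of Rel1 = {A, B, C, D, F} nor all of Rel2 = {B, C, E, F}, so the common attributes are not a superkey of either fragment. The join is lossy.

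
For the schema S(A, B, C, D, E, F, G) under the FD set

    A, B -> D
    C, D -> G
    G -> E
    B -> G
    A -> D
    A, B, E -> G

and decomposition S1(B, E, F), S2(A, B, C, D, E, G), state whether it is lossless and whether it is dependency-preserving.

Lossless test: (B, E)⁺ = {B, E, G}, which is a superkey of neither fragment — lossy.
Dependency preservation: every FD's attributes lie within a single fragment, so each can be enforced locally — preserved.

lossy but dependency-preserving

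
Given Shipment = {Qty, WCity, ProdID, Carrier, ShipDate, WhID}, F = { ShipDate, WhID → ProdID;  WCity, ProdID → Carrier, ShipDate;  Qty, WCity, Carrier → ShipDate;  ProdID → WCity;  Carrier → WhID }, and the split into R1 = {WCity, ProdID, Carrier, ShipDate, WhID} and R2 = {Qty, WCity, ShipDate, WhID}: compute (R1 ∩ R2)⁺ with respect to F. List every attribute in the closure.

WCity, ProdID, Carrier, ShipDate, WhID

R1 ∩ R2 = {WCity, ShipDate, WhID}.
ShipDate, WhID → ProdID applies, adding ProdID
WCity, ProdID → Carrier, ShipDate applies, adding Carrier
Closure: {WCity, ProdID, Carrier, ShipDate, WhID}.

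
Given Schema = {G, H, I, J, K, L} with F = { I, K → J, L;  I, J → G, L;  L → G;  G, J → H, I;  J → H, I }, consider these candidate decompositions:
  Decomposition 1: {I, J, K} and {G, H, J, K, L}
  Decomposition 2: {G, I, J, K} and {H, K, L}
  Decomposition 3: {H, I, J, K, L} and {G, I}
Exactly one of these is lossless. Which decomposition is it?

Decomposition 1

Decomposition 1: common = {J, K}, closure = {G, H, I, J, K, L} → lossless.
Decomposition 2: common = {K}, closure = {K} → lossy.
Decomposition 3: common = {I}, closure = {I} → lossy.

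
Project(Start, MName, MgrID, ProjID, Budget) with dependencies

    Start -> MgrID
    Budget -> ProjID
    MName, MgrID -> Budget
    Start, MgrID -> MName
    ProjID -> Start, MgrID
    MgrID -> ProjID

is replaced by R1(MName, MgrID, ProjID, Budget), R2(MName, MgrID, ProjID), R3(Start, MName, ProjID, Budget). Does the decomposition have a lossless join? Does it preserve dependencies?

Lossless test (chase): Rows 1 and 2 agree on MName, MgrID; apply MName, MgrID→Budget and equate their Budget entries. Rows 1 and 2 agree on ProjID; apply ProjID→Start, MgrID and equate their Start, MgrID entries. Rows 1 and 3 agree on ProjID; apply ProjID→Start, MgrID and equate their Start, MgrID entries. Row 1 is now all distinguished symbols — the join is lossless.
Dependency preservation: Start → MgrID; Start, MgrID → MName; ProjID → Start, MgrID are not contained in any single fragment, but the restricted closure of each left-hand side across the fragments still reaches the right-hand side; the remaining FDs each lie inside some fragment. All dependencies are preserved.

lossless and dependency-preserving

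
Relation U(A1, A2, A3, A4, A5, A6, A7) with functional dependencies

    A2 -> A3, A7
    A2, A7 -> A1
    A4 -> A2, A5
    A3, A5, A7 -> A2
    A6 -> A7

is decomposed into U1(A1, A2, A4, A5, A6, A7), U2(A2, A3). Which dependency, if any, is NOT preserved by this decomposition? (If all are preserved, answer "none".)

A3, A5, A7 -> A2

Check A3, A5, A7 → A2: no single fragment contains all of {A2, A3, A5, A7}, and the restricted closure of {A3, A5, A7} across the fragments never reaches {A2}.
A2 → A3, A7 is preserved.
A2, A7 → A1 is preserved.
A4 → A2, A5 is preserved.
A6 → A7 is preserved.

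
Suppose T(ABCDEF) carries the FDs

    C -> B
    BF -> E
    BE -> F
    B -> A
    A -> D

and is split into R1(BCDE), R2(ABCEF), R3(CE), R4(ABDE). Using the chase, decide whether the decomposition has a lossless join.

Yes

Chase test. Columns are ABCDEF; row i has aⱼ where attribute j ∈ Ri, else bᵢⱼ.
Initial tableau (one row per fragment):
  row 1: b11 a2 a3 a4 a5 b16
  row 2: a1 a2 a3 b24 a5 a6
  row 3: b31 b32 a3 b34 a5 b36
  row 4: a1 a2 b43 a4 a5 b46
Rows 1 and 3 agree on C; apply C→B and equate their B entries.
Rows 1 and 2 agree on BE; apply BE→F and equate their F entries.
Rows 1 and 3 agree on BE; apply BE→F and equate their F entries.
Rows 1 and 4 agree on BE; apply BE→F and equate their F entries.
Rows 1 and 2 agree on B; apply B→A and equate their A entries.
Rows 1 and 3 agree on B; apply B→A and equate their A entries.
Rows 1 and 2 agree on A; apply A→D and equate their D entries.
Rows 1 and 3 agree on A; apply A→D and equate their D entries.
Row 1 is now all distinguished symbols — the join is lossless.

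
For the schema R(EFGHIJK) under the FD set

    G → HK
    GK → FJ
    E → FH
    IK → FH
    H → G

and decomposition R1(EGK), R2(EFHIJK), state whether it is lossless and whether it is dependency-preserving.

Lossless test: (EK)⁺ = {EFGHJK}, which contains all of one fragment — lossless.
Dependency preservation: the restricted closure of {G} across the fragments never reaches {HK}, so G → HK cannot be enforced without a join — not preserved.

lossless but not dependency-preserving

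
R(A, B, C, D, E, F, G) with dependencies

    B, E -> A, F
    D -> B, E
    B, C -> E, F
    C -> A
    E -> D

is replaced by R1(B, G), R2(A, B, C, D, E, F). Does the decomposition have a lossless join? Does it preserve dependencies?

lossy but dependency-preserving

Lossless test: (B)⁺ = {B}, which is a superkey of neither fragment — lossy.
Dependency preservation: every FD's attributes lie within a single fragment, so each can be enforced locally — preserved.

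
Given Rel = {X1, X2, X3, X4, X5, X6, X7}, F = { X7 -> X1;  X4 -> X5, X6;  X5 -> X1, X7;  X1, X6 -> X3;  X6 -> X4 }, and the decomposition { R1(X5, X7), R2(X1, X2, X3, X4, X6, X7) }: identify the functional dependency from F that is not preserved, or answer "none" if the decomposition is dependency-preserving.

X4 -> X5, X6

Check X4 → X5, X6: no single fragment contains all of {X4, X5, X6}, and the restricted closure of {X4} across the fragments never reaches {X5, X6}.
X7 → X1 is preserved.
X5 → X1, X7 is preserved.
X1, X6 → X3 is preserved.
X6 → X4 is preserved.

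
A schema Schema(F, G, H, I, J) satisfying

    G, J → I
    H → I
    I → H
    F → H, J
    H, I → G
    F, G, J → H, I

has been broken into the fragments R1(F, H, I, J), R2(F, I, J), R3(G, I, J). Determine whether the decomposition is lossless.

Chase test. Columns are F, G, H, I, J; row i has aⱼ where attribute j ∈ Ri, else bᵢⱼ.
Initial tableau (one row per fragment):
  row 1: a1 b12 a3 a4 a5
  row 2: a1 b22 b23 a4 a5
  row 3: b31 a2 b33 a4 a5
Rows 1 and 2 agree on I; apply I→H and equate their H entries.
Rows 1 and 3 agree on I; apply I→H and equate their H entries.
Rows 1 and 2 agree on H, I; apply H, I→G and equate their G entries.
Rows 1 and 3 agree on H, I; apply H, I→G and equate their G entries.
Row 1 is now all distinguished symbols — the join is lossless.

Yes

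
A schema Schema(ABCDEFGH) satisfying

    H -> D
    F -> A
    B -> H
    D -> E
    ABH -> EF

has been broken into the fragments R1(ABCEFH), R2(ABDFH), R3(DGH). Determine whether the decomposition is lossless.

No

Chase test. Columns are ABCDEFGH; row i has aⱼ where attribute j ∈ Ri, else bᵢⱼ.
Initial tableau (one row per fragment):
  row 1: a1 a2 a3 b14 a5 a6 b17 a8
  row 2: a1 a2 b23 a4 b25 a6 b27 a8
  row 3: b31 b32 b33 a4 b35 b36 a7 a8
Rows 1 and 2 agree on H; apply H→D and equate their D entries.
Rows 1 and 2 agree on D; apply D→E and equate their E entries.
Rows 1 and 3 agree on D; apply D→E and equate their E entries.
No row becomes fully distinguished — the join is lossy.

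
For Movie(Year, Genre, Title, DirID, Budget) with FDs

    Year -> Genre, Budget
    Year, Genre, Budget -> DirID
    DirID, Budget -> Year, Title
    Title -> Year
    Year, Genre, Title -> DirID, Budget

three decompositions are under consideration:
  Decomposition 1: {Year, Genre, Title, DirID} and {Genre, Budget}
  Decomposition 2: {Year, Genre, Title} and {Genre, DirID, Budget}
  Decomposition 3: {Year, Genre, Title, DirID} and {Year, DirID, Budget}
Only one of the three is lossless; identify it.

Decomposition 1: common = {Genre}, closure = {Genre} → lossy.
Decomposition 2: common = {Genre}, closure = {Genre} → lossy.
Decomposition 3: common = {Year, DirID}, closure = {Year, Genre, Title, DirID, Budget} → lossless.

Decomposition 3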